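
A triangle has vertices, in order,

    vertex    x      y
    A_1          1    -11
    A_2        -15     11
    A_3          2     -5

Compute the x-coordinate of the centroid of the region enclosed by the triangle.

Apply the shoelace formula. First the cross-terms c_i = x_i·y_{i+1} − x_{i+1}·y_i:
  -154, 53, -17  ⇒  2A = -118, A = -59.
Then Σ (x_i + x_{i+1})·c_i = 1416, so x̄ = 1416 / (6·(-59)) = -4.

-4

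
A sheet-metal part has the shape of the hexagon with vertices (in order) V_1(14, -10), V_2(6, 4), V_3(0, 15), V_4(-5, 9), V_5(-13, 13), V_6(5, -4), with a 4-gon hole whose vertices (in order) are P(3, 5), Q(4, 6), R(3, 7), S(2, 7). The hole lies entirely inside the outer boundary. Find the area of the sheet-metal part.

Outer boundary:
V_1→V_2: (14)(4) − (6)(-10) = 116
V_2→V_3: (6)(15) − (0)(4) = 90
V_3→V_4: (0)(9) − (-5)(15) = 75
V_4→V_5: (-5)(13) − (-13)(9) = 52
V_5→V_6: (-13)(-4) − (5)(13) = -13
V_6→V_1: (5)(-10) − (14)(-4) = 6
Σ = 326
Area = |Σ|/2 = 163.
Hole:
Apply the shoelace (surveyor's) formula: 2A = Σ (x_i·y_{i+1} − x_{i+1}·y_i), indices taken mod 4.
Σ = (-2) + (10) + (7) + (-11) = 4
Area = |Σ|/2 = 2.
Net area = 163 − 2 = 161.

161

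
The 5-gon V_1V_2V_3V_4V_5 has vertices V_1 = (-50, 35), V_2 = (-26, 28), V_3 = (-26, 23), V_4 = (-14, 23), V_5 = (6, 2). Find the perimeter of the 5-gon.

136

|V_1V_2| = √((24)² + (-7)²) = √625 = 25
|V_2V_3| = √((0)² + (-5)²) = √25 = 5
|V_3V_4| = √((12)² + (0)²) = √144 = 12
|V_4V_5| = √((20)² + (-21)²) = √841 = 29
|V_5V_1| = √((-56)² + (33)²) = √4225 = 65
Perimeter = 25 + 5 + 12 + 29 + 65 = 136.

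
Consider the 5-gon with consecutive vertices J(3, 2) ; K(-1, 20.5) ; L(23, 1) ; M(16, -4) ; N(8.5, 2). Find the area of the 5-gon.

Apply the surveyor's formula: 2A = Σ (x_i·y_{i+1} − x_{i+1}·y_i), indices taken mod 5.
J→K: (3)(20.5) − (-1)(2) = 63.5
K→L: (-1)(1) − (23)(20.5) = -472.5
L→M: (23)(-4) − (16)(1) = -108
M→N: (16)(2) − (8.5)(-4) = 66
N→J: (8.5)(2) − (3)(2) = 11
Σ = -440
Area = |Σ|/2 = 220.

220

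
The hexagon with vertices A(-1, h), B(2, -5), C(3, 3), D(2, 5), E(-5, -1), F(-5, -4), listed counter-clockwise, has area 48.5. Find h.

-4

The doubled signed area Σ (x_i y_{i+1} − x_{i+1} y_i) is linear in h.
With h=0 it equals 69; the coefficient of h is -7 (from the two edges through A).
So -7·h + 69 = 2·48.5 = 97 ⇒ h = -4.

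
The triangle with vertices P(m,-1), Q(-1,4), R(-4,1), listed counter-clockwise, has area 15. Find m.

4

The doubled signed area Σ (x_i y_{i+1} − x_{i+1} y_i) is linear in m.
With m=0 it equals 18; the coefficient of m is 3 (from the two edges through P).
So 3·m + 18 = 2·15 = 30 ⇒ m = 4.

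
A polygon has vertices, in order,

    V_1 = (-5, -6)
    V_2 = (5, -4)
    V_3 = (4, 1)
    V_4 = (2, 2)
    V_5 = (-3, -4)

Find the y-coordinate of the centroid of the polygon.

Apply Gauss's area formula. First the cross-terms c_i = x_i·y_{i+1} − x_{i+1}·y_i:
  50, 21, 6, -2, -2  ⇒  2A = 73, A = 36.5.
Then Σ (y_i + y_{i+1})·c_i = -521, so ȳ = -521 / (6·36.5) = -521/219.

-521/219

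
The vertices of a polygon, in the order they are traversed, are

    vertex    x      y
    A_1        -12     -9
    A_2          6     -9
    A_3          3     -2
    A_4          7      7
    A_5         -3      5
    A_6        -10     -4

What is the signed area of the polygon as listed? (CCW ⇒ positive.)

186

Apply the shoelace (surveyor's) formula: 2A = Σ (x_i·y_{i+1} − x_{i+1}·y_i), indices taken mod 6.
Σ = (162) + (15) + (35) + (56) + (62) + (42) = 372
Signed area = Σ/2 = 186 (positive ⇒ counter-clockwise traversal).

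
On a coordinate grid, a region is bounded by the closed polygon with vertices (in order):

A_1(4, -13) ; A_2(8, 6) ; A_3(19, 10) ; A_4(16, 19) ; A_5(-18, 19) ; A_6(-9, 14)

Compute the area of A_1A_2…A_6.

460.5

Apply Gauss's area formula: 2A = Σ (x_i·y_{i+1} − x_{i+1}·y_i), indices taken mod 6.
Σ = (128) + (-34) + (201) + (646) + (-81) + (61) = 921
Area = |Σ|/2 = 460.5.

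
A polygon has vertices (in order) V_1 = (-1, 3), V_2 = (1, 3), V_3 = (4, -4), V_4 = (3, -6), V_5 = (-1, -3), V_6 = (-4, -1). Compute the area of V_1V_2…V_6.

36.5

V_1→V_2: (-1)(3) − (1)(3) = -6
V_2→V_3: (1)(-4) − (4)(3) = -16
V_3→V_4: (4)(-6) − (3)(-4) = -12
V_4→V_5: (3)(-3) − (-1)(-6) = -15
V_5→V_6: (-1)(-1) − (-4)(-3) = -11
V_6→V_1: (-4)(3) − (-1)(-1) = -13
Σ = -73
Area = |Σ|/2 = 36.5.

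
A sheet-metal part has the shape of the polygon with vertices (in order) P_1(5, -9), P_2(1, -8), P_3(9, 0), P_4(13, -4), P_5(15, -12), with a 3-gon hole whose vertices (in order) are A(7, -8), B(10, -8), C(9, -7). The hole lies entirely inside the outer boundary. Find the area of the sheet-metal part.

Outer boundary:
Apply Gauss's area formula: 2A = Σ (x_i·y_{i+1} − x_{i+1}·y_i), indices taken mod 5.
Σ = (-31) + (72) + (-36) + (-96) + (-75) = -166
Area = |Σ|/2 = 83.
Hole:
Apply the shoelace (surveyor's) formula: 2A = Σ (x_i·y_{i+1} − x_{i+1}·y_i), indices taken mod 3.
Σ = (24) + (2) + (-23) = 3
Area = |Σ|/2 = 1.5.
Net area = 83 − 1.5 = 81.5.

81.5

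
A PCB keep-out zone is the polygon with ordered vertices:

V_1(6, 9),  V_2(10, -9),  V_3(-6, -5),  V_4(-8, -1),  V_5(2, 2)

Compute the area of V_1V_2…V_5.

145

Σ = (-144) + (-104) + (-34) + (-14) + (6) = -290
Area = |Σ|/2 = 145.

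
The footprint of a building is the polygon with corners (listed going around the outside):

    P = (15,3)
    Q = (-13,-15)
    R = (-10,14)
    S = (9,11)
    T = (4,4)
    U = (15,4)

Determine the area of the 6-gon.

410.5

Apply the shoelace formula: 2A = Σ (x_i·y_{i+1} − x_{i+1}·y_i), indices taken mod 6.
Σ = (-186) + (-332) + (-236) + (-8) + (-44) + (-15) = -821
Area = |Σ|/2 = 410.5.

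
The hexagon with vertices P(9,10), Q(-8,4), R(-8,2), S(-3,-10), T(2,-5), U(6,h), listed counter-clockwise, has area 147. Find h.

7

The doubled signed area Σ (x_i y_{i+1} − x_{i+1} y_i) is linear in h.
With h=0 it equals 343; the coefficient of h is -7 (from the two edges through U).
So -7·h + 343 = 2·147 = 294 ⇒ h = 7.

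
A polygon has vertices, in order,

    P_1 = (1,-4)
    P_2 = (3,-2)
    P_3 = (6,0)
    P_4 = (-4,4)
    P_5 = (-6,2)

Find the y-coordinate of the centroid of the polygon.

16/63

Apply the shoelace (surveyor's) formula. First the cross-terms c_i = x_i·y_{i+1} − x_{i+1}·y_i:
  10, 12, 24, 16, 22  ⇒  2A = 84, A = 42.
Then Σ (y_i + y_{i+1})·c_i = 64, so ȳ = 64 / (6·42) = 16/63.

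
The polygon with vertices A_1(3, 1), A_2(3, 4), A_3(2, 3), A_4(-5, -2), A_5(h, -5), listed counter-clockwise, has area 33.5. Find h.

2

Write out the shoelace sum; only the two edges meeting at A_5 involve h:
2·Area = [((-5)·(-5) − h·(-2)) + (h·1 − 3·(-5))] + 21
       = 3·h + 61 = 67
⇒ h = 2.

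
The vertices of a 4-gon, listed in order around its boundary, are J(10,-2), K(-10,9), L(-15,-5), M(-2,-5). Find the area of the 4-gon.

187

Apply the shoelace (surveyor's) formula: 2A = Σ (x_i·y_{i+1} − x_{i+1}·y_i), indices taken mod 4.
Σ = (70) + (185) + (65) + (54) = 374
Area = |Σ|/2 = 187.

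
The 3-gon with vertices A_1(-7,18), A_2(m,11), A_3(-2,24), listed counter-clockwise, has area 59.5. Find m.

Write out the shoelace sum; only the two edges meeting at A_2 involve m:
2·Area = [((-7)·11 − m·18) + (m·24 − (-2)·11)] + 132
       = 6·m + 77 = 119
⇒ m = 7.

7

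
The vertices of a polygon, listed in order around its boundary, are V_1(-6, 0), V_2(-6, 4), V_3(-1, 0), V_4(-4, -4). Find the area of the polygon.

Apply the shoelace formula: 2A = Σ (x_i·y_{i+1} − x_{i+1}·y_i), indices taken mod 4.
Σ = (-24) + (4) + (4) + (-24) = -40
Area = |Σ|/2 = 20.

20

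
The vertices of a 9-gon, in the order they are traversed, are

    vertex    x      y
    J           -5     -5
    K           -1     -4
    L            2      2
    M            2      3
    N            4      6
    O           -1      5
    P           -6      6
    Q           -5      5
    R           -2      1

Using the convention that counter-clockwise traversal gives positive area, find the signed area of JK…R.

46.5

Apply the shoelace (surveyor's) formula: 2A = Σ (x_i·y_{i+1} − x_{i+1}·y_i), indices taken mod 9.
Σ = (15) + (6) + (2) + (0) + (26) + (24) + (0) + (5) + (15) = 93
Signed area = Σ/2 = 46.5 (positive ⇒ counter-clockwise traversal).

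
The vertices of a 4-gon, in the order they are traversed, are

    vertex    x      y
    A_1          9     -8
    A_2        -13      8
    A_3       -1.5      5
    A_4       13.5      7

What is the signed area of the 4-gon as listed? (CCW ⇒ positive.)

-167

Σ = (-32) + (-53) + (-78) + (-171) = -334
Signed area = Σ/2 = -167 (negative ⇒ clockwise traversal).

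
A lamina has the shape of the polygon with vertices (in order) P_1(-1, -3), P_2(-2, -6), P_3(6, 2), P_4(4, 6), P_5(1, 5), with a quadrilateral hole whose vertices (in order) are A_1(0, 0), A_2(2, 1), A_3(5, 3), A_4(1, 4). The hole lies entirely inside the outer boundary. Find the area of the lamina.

29

Outer boundary:
Apply Gauss's area formula: 2A = Σ (x_i·y_{i+1} − x_{i+1}·y_i), indices taken mod 5.
Σ = (0) + (32) + (28) + (14) + (2) = 76
Area = |Σ|/2 = 38.
Hole:
Σ = (0) + (1) + (17) + (0) = 18
Area = |Σ|/2 = 9.
Net area = 38 − 9 = 29.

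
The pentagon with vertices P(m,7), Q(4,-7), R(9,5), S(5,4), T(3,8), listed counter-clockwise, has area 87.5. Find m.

Write out the shoelace sum; only the two edges meeting at P involve m:
2·Area = [(3·7 − m·8) + (m·(-7) − 4·7)] + 122
       = -15·m + 115 = 175
⇒ m = -4.

-4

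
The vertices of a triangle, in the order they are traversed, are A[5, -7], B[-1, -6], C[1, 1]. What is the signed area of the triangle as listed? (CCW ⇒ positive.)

Cross-terms: -37, 5, -12  ⇒  Σ = -44
Signed area = Σ/2 = -22 (negative ⇒ clockwise traversal).

-22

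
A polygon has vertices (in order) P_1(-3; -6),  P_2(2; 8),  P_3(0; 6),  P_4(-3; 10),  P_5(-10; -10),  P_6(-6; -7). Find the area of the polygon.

Apply the shoelace (surveyor's) formula: 2A = Σ (x_i·y_{i+1} − x_{i+1}·y_i), indices taken mod 6.
Σ = (-12) + (12) + (18) + (130) + (10) + (15) = 173
Area = |Σ|/2 = 86.5.

86.5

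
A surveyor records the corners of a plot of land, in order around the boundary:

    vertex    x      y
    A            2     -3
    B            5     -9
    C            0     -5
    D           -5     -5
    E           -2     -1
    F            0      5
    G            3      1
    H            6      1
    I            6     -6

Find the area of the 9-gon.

67

Apply the shoelace (surveyor's) formula: 2A = Σ (x_i·y_{i+1} − x_{i+1}·y_i), indices taken mod 9.
A→B: (2)(-9) − (5)(-3) = -3
B→C: (5)(-5) − (0)(-9) = -25
C→D: (0)(-5) − (-5)(-5) = -25
D→E: (-5)(-1) − (-2)(-5) = -5
E→F: (-2)(5) − (0)(-1) = -10
F→G: (0)(1) − (3)(5) = -15
G→H: (3)(1) − (6)(1) = -3
H→I: (6)(-6) − (6)(1) = -42
I→A: (6)(-3) − (2)(-6) = -6
Σ = -134
Area = |Σ|/2 = 67.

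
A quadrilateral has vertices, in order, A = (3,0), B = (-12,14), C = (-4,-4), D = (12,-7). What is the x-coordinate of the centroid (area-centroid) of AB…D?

-373/243

Apply the shoelace (surveyor's) formula. First the cross-terms c_i = x_i·y_{i+1} − x_{i+1}·y_i:
  42, 104, 76, 21  ⇒  2A = 243, A = 121.5.
Then Σ (x_i + x_{i+1})·c_i = -1119, so x̄ = -1119 / (6·121.5) = -373/243.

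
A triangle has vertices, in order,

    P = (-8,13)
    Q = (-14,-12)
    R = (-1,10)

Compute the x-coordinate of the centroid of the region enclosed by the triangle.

-23/3

Apply the shoelace formula. First the cross-terms c_i = x_i·y_{i+1} − x_{i+1}·y_i:
  278, -152, 67  ⇒  2A = 193, A = 96.5.
Then Σ (x_i + x_{i+1})·c_i = -4439, so x̄ = -4439 / (6·96.5) = -23/3.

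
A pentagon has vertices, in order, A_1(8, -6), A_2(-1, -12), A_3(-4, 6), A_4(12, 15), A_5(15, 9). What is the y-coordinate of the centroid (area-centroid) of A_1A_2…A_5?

62/27

Apply the shoelace formula. First the cross-terms c_i = x_i·y_{i+1} − x_{i+1}·y_i:
  -102, -54, -132, -117, -162  ⇒  2A = -567, A = -283.5.
Then Σ (y_i + y_{i+1})·c_i = -3906, so ȳ = -3906 / (6·(-283.5)) = 62/27.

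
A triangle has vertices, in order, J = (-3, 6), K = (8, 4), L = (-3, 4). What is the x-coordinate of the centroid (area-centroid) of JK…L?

2/3

Apply the shoelace formula. First the cross-terms c_i = x_i·y_{i+1} − x_{i+1}·y_i:
  -60, 44, -6  ⇒  2A = -22, A = -11.
Then Σ (x_i + x_{i+1})·c_i = -44, so x̄ = -44 / (6·(-11)) = 2/3.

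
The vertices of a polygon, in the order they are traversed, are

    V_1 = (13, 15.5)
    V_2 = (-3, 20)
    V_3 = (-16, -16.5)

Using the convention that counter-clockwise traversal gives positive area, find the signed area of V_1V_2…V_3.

Apply the surveyor's formula: 2A = Σ (x_i·y_{i+1} − x_{i+1}·y_i), indices taken mod 3.
V_1→V_2: (13)(20) − (-3)(15.5) = 306.5
V_2→V_3: (-3)(-16.5) − (-16)(20) = 369.5
V_3→V_1: (-16)(15.5) − (13)(-16.5) = -33.5
Σ = 642.5
Signed area = Σ/2 = 321.25 (positive ⇒ counter-clockwise traversal).

321.25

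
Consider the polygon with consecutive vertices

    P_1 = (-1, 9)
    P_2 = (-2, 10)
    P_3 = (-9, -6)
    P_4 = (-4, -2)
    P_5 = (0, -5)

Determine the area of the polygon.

59.5

P_1→P_2: (-1)(10) − (-2)(9) = 8
P_2→P_3: (-2)(-6) − (-9)(10) = 102
P_3→P_4: (-9)(-2) − (-4)(-6) = -6
P_4→P_5: (-4)(-5) − (0)(-2) = 20
P_5→P_1: (0)(9) − (-1)(-5) = -5
Σ = 119
Area = |Σ|/2 = 59.5.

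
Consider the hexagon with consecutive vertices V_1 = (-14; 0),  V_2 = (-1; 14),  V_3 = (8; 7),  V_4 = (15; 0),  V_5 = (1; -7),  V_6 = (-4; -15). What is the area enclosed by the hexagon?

389

Σ = (-196) + (-119) + (-105) + (-105) + (-43) + (-210) = -778
Area = |Σ|/2 = 389.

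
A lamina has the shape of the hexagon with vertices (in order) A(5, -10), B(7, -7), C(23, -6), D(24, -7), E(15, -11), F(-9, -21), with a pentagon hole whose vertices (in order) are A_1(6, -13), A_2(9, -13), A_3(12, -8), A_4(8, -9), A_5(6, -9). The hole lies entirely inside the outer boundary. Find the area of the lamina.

102

Outer boundary:
Apply the shoelace formula: 2A = Σ (x_i·y_{i+1} − x_{i+1}·y_i), indices taken mod 6.
Σ = (35) + (119) + (-17) + (-159) + (-414) + (195) = -241
Area = |Σ|/2 = 120.5.
Hole:
Apply Gauss's area formula: 2A = Σ (x_i·y_{i+1} − x_{i+1}·y_i), indices taken mod 5.
A_1→A_2: (6)(-13) − (9)(-13) = 39
A_2→A_3: (9)(-8) − (12)(-13) = 84
A_3→A_4: (12)(-9) − (8)(-8) = -44
A_4→A_5: (8)(-9) − (6)(-9) = -18
A_5→A_1: (6)(-13) − (6)(-9) = -24
Σ = 37
Area = |Σ|/2 = 18.5.
Net area = 120.5 − 18.5 = 102.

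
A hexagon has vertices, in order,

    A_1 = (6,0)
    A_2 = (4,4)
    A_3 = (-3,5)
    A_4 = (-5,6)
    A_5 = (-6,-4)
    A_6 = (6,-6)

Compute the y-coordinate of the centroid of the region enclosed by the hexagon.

-81/215

Apply the shoelace formula. First the cross-terms c_i = x_i·y_{i+1} − x_{i+1}·y_i:
  24, 32, 7, 56, 60, 36  ⇒  2A = 215, A = 107.5.
Then Σ (y_i + y_{i+1})·c_i = -243, so ȳ = -243 / (6·107.5) = -81/215.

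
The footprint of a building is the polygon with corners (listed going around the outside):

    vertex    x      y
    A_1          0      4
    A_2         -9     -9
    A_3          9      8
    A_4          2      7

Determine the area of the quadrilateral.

Σ = (36) + (9) + (47) + (8) = 100
Area = |Σ|/2 = 50.

50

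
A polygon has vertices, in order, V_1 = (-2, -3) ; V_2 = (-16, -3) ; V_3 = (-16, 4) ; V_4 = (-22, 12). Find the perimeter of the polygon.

56

|V_1V_2| = √((-14)² + (0)²) = √196 = 14
|V_2V_3| = √((0)² + (7)²) = √49 = 7
|V_3V_4| = √((-6)² + (8)²) = √100 = 10
|V_4V_1| = √((20)² + (-15)²) = √625 = 25
Perimeter = 14 + 7 + 10 + 25 = 56.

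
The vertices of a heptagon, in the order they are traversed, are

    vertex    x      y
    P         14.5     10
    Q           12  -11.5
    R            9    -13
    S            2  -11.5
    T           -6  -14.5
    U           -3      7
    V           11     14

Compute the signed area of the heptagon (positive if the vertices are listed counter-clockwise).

Apply the shoelace formula: 2A = Σ (x_i·y_{i+1} − x_{i+1}·y_i), indices taken mod 7.
P→Q: (14.5)(-11.5) − (12)(10) = -286.75
Q→R: (12)(-13) − (9)(-11.5) = -52.5
R→S: (9)(-11.5) − (2)(-13) = -77.5
S→T: (2)(-14.5) − (-6)(-11.5) = -98
T→U: (-6)(7) − (-3)(-14.5) = -85.5
U→V: (-3)(14) − (11)(7) = -119
V→P: (11)(10) − (14.5)(14) = -93
Σ = -812.25
Signed area = Σ/2 = -406.125 (negative ⇒ clockwise traversal).

-406.125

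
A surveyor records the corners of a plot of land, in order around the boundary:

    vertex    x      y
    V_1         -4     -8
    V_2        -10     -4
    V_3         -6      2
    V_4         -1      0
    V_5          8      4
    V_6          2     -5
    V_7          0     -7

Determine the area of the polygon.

100

Σ = (-64) + (-44) + (2) + (-4) + (-48) + (-14) + (-28) = -200
Area = |Σ|/2 = 100.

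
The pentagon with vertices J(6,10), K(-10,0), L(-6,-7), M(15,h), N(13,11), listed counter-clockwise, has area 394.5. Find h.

-15

Write out the shoelace sum; only the two edges meeting at M involve h:
2·Area = [((-6)·h − 15·(-7)) + (15·11 − 13·h)] + 234
       = -19·h + 504 = 789
⇒ h = -15.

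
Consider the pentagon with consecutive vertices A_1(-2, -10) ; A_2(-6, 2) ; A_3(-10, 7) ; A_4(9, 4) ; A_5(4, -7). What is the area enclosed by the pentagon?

161

Apply the surveyor's formula: 2A = Σ (x_i·y_{i+1} − x_{i+1}·y_i), indices taken mod 5.
A_1→A_2: (-2)(2) − (-6)(-10) = -64
A_2→A_3: (-6)(7) − (-10)(2) = -22
A_3→A_4: (-10)(4) − (9)(7) = -103
A_4→A_5: (9)(-7) − (4)(4) = -79
A_5→A_1: (4)(-10) − (-2)(-7) = -54
Σ = -322
Area = |Σ|/2 = 161.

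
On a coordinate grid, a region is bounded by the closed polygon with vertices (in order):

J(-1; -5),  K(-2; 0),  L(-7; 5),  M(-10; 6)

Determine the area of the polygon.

Cross-terms: -10, -10, 8, 56  ⇒  Σ = 44
Area = |Σ|/2 = 22.

22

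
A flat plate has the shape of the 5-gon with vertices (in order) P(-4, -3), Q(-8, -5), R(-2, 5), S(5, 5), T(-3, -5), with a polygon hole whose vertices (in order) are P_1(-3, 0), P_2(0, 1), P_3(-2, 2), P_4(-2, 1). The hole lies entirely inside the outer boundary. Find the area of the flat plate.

53

Outer boundary:
Σ = (-4) + (-50) + (-35) + (-10) + (-11) = -110
Area = |Σ|/2 = 55.
Hole:
Apply Gauss's area formula: 2A = Σ (x_i·y_{i+1} − x_{i+1}·y_i), indices taken mod 4.
Cross-terms: -3, 2, 2, 3  ⇒  Σ = 4
Area = |Σ|/2 = 2.
Net area = 55 − 2 = 53.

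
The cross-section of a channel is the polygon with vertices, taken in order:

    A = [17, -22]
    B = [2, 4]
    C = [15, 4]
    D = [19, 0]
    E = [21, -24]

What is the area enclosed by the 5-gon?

263

Apply the shoelace (surveyor's) formula: 2A = Σ (x_i·y_{i+1} − x_{i+1}·y_i), indices taken mod 5.
Σ = (112) + (-52) + (-76) + (-456) + (-54) = -526
Area = |Σ|/2 = 263.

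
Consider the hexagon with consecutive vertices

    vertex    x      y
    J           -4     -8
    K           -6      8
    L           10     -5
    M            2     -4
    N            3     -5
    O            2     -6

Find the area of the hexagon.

Σ = (-80) + (-50) + (-30) + (2) + (-8) + (-40) = -206
Area = |Σ|/2 = 103.

103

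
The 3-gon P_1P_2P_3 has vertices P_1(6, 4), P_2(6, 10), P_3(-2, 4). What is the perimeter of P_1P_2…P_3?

|P_1P_2| = √((0)² + (6)²) = √36 = 6
|P_2P_3| = √((-8)² + (-6)²) = √100 = 10
|P_3P_1| = √((8)² + (0)²) = √64 = 8
Perimeter = 6 + 10 + 8 = 24.

24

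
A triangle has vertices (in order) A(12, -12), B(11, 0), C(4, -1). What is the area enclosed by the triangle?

Σ = (132) + (-11) + (-36) = 85
Area = |Σ|/2 = 42.5.

42.5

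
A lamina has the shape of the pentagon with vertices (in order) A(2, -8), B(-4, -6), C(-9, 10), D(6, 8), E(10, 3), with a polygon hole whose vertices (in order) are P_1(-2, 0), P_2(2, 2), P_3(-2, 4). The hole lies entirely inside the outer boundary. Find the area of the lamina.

201

Outer boundary:
Apply the surveyor's formula: 2A = Σ (x_i·y_{i+1} − x_{i+1}·y_i), indices taken mod 5.
A→B: (2)(-6) − (-4)(-8) = -44
B→C: (-4)(10) − (-9)(-6) = -94
C→D: (-9)(8) − (6)(10) = -132
D→E: (6)(3) − (10)(8) = -62
E→A: (10)(-8) − (2)(3) = -86
Σ = -418
Area = |Σ|/2 = 209.
Hole:
Σ = (-4) + (12) + (8) = 16
Area = |Σ|/2 = 8.
Net area = 209 − 8 = 201.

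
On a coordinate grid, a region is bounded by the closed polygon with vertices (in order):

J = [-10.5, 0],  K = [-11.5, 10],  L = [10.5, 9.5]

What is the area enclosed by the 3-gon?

Σ = (-105) + (-214.25) + (99.75) = -219.5
Area = |Σ|/2 = 109.75.

109.75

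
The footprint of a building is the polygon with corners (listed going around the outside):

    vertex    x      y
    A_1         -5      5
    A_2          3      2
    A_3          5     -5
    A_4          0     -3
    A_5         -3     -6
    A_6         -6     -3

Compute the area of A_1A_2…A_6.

73

Apply the surveyor's formula: 2A = Σ (x_i·y_{i+1} − x_{i+1}·y_i), indices taken mod 6.
Σ = (-25) + (-25) + (-15) + (-9) + (-27) + (-45) = -146
Area = |Σ|/2 = 73.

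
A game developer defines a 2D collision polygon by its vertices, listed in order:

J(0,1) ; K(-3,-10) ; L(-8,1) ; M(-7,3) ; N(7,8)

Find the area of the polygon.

83.5

Σ = (3) + (-83) + (-17) + (-77) + (7) = -167
Area = |Σ|/2 = 83.5.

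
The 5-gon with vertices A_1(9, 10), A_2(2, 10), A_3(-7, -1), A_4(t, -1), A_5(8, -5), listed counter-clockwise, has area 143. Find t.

The doubled signed area Σ (x_i y_{i+1} − x_{i+1} y_i) is linear in t.
With t=0 it equals 278; the coefficient of t is -4 (from the two edges through A_4).
So -4·t + 278 = 2·143 = 286 ⇒ t = -2.

-2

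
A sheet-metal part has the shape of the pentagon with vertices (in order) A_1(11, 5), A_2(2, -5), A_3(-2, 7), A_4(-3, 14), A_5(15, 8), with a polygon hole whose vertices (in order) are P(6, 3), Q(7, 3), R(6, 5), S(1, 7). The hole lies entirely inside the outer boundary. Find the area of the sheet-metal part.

151.5

Outer boundary:
Apply the shoelace (surveyor's) formula: 2A = Σ (x_i·y_{i+1} − x_{i+1}·y_i), indices taken mod 5.
Σ = (-65) + (4) + (-7) + (-234) + (-13) = -315
Area = |Σ|/2 = 157.5.
Hole:
Apply the shoelace (surveyor's) formula: 2A = Σ (x_i·y_{i+1} − x_{i+1}·y_i), indices taken mod 4.
Cross-terms: -3, 17, 37, -39  ⇒  Σ = 12
Area = |Σ|/2 = 6.
Net area = 157.5 − 6 = 151.5.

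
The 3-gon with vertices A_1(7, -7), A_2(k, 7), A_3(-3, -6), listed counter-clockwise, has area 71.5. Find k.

Write out the shoelace sum; only the two edges meeting at A_2 involve k:
2·Area = [(7·7 − k·(-7)) + (k·(-6) − (-3)·7)] + 63
       = 1·k + 133 = 143
⇒ k = 10.

10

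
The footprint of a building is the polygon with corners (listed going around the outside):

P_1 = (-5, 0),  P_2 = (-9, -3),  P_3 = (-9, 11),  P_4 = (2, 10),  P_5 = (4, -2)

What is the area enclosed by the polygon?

Σ = (15) + (-126) + (-112) + (-44) + (-10) = -277
Area = |Σ|/2 = 138.5.

138.5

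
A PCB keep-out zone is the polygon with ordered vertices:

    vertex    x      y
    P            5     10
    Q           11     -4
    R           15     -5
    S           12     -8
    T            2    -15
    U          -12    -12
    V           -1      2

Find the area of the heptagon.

Apply the surveyor's formula: 2A = Σ (x_i·y_{i+1} − x_{i+1}·y_i), indices taken mod 7.
Σ = (-130) + (5) + (-60) + (-164) + (-204) + (-36) + (-20) = -609
Area = |Σ|/2 = 304.5.

304.5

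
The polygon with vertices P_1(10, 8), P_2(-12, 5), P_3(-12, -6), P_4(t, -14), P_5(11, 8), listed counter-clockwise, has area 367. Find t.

The doubled signed area Σ (x_i y_{i+1} − x_{i+1} y_i) is linear in t.
With t=0 it equals 608; the coefficient of t is 14 (from the two edges through P_4).
So 14·t + 608 = 2·367 = 734 ⇒ t = 9.

9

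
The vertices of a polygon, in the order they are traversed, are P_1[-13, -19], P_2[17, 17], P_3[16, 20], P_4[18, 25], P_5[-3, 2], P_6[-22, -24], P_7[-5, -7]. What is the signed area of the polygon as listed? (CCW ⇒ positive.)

237.5

Σ = (102) + (68) + (40) + (111) + (116) + (34) + (4) = 475
Signed area = Σ/2 = 237.5 (positive ⇒ counter-clockwise traversal).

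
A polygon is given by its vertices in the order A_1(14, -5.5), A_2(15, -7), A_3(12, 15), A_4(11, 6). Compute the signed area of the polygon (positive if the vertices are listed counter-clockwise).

Σ = (-15.5) + (309) + (-93) + (-144.5) = 56
Signed area = Σ/2 = 28 (positive ⇒ counter-clockwise traversal).

28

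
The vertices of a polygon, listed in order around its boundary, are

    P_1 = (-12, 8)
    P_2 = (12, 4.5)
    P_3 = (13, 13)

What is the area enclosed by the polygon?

Σ = (-150) + (97.5) + (260) = 207.5
Area = |Σ|/2 = 103.75.

103.75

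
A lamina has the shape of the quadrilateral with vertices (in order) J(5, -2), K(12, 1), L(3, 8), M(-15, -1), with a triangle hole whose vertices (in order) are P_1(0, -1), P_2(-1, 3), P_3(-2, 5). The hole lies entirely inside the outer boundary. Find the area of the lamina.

136

Outer boundary:
Apply Gauss's area formula: 2A = Σ (x_i·y_{i+1} − x_{i+1}·y_i), indices taken mod 4.
Σ = (29) + (93) + (117) + (35) = 274
Area = |Σ|/2 = 137.
Hole:
Σ = (-1) + (1) + (2) = 2
Area = |Σ|/2 = 1.
Net area = 137 − 1 = 136.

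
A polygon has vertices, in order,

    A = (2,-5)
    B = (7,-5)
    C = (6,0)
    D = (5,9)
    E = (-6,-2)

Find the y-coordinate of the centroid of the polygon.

Apply Gauss's area formula. First the cross-terms c_i = x_i·y_{i+1} − x_{i+1}·y_i:
  25, 30, 54, 44, 34  ⇒  2A = 187, A = 93.5.
Then Σ (y_i + y_{i+1})·c_i = 156, so ȳ = 156 / (6·93.5) = 52/187.

52/187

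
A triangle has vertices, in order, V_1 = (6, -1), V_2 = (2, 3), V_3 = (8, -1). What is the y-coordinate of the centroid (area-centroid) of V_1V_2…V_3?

1/3

Apply Gauss's area formula. First the cross-terms c_i = x_i·y_{i+1} − x_{i+1}·y_i:
  20, -26, -2  ⇒  2A = -8, A = -4.
Then Σ (y_i + y_{i+1})·c_i = -8, so ȳ = -8 / (6·(-4)) = 1/3.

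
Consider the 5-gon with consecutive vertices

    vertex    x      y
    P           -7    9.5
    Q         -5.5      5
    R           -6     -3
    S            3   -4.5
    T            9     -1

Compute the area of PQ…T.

Σ = (17.25) + (46.5) + (36) + (37.5) + (78.5) = 215.75
Area = |Σ|/2 = 107.875.

107.875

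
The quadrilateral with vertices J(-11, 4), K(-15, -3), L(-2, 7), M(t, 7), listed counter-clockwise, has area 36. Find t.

Write out the shoelace sum; only the two edges meeting at M involve t:
2·Area = [((-2)·7 − t·7) + (t·4 − (-11)·7)] + -18
       = -3·t + 45 = 72
⇒ t = -9.

-9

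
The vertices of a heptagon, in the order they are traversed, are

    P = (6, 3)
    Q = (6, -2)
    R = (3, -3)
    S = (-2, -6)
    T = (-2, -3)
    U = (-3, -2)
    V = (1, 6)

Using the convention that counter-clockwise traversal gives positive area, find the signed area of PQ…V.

Apply the shoelace (surveyor's) formula: 2A = Σ (x_i·y_{i+1} − x_{i+1}·y_i), indices taken mod 7.
Σ = (-30) + (-12) + (-24) + (-6) + (-5) + (-16) + (-33) = -126
Signed area = Σ/2 = -63 (negative ⇒ clockwise traversal).

-63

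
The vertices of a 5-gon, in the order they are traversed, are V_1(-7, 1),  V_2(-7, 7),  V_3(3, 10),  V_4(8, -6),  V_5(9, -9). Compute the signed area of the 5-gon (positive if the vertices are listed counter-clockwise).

Apply the shoelace (surveyor's) formula: 2A = Σ (x_i·y_{i+1} − x_{i+1}·y_i), indices taken mod 5.
Σ = (-42) + (-91) + (-98) + (-18) + (-54) = -303
Signed area = Σ/2 = -151.5 (negative ⇒ clockwise traversal).

-151.5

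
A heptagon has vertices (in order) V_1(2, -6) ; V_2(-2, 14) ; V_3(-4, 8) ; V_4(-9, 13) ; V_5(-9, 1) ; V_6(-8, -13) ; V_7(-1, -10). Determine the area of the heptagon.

201

Apply the surveyor's formula: 2A = Σ (x_i·y_{i+1} − x_{i+1}·y_i), indices taken mod 7.
Cross-terms: 16, 40, 20, 108, 125, 67, 26  ⇒  Σ = 402
Area = |Σ|/2 = 201.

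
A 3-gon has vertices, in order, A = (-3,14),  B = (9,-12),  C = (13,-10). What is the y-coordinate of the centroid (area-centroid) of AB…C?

-8/3

Apply the shoelace (surveyor's) formula. First the cross-terms c_i = x_i·y_{i+1} − x_{i+1}·y_i:
  -90, 66, 152  ⇒  2A = 128, A = 64.
Then Σ (y_i + y_{i+1})·c_i = -1024, so ȳ = -1024 / (6·64) = -8/3.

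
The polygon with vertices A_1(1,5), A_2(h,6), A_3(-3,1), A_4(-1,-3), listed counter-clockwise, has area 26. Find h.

-5

Write out the shoelace sum; only the two edges meeting at A_2 involve h:
2·Area = [(1·6 − h·5) + (h·1 − (-3)·6)] + 8
       = -4·h + 32 = 52
⇒ h = -5.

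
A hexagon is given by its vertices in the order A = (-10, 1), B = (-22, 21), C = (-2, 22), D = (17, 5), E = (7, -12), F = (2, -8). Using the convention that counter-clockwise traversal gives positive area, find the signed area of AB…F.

Σ = (-188) + (-442) + (-384) + (-239) + (-32) + (-78) = -1363
Signed area = Σ/2 = -681.5 (negative ⇒ clockwise traversal).

-681.5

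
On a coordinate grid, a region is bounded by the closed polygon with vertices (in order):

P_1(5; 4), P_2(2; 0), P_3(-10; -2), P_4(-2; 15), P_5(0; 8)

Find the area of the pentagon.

111

Σ = (-8) + (-4) + (-154) + (-16) + (-40) = -222
Area = |Σ|/2 = 111.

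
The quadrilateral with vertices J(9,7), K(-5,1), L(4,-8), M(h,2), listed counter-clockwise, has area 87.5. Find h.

Write out the shoelace sum; only the two edges meeting at M involve h:
2·Area = [(4·2 − h·(-8)) + (h·7 − 9·2)] + 80
       = 15·h + 70 = 175
⇒ h = 7.

7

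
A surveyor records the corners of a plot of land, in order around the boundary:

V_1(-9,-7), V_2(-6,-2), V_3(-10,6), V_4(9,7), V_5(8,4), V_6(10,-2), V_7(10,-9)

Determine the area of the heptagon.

250.5

Apply the surveyor's formula: 2A = Σ (x_i·y_{i+1} − x_{i+1}·y_i), indices taken mod 7.
Σ = (-24) + (-56) + (-124) + (-20) + (-56) + (-70) + (-151) = -501
Area = |Σ|/2 = 250.5.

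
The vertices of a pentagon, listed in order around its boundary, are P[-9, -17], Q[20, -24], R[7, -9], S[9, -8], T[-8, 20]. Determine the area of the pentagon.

P→Q: (-9)(-24) − (20)(-17) = 556
Q→R: (20)(-9) − (7)(-24) = -12
R→S: (7)(-8) − (9)(-9) = 25
S→T: (9)(20) − (-8)(-8) = 116
T→P: (-8)(-17) − (-9)(20) = 316
Σ = 1001
Area = |Σ|/2 = 500.5.

500.5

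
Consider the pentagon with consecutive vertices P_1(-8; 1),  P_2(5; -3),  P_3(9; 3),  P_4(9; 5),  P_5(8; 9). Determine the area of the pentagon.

Apply the shoelace formula: 2A = Σ (x_i·y_{i+1} − x_{i+1}·y_i), indices taken mod 5.
Cross-terms: 19, 42, 18, 41, 80  ⇒  Σ = 200
Area = |Σ|/2 = 100.

100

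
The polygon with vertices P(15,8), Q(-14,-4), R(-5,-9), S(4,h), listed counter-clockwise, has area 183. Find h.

-7

The doubled signed area Σ (x_i y_{i+1} − x_{i+1} y_i) is linear in h.
With h=0 it equals 226; the coefficient of h is -20 (from the two edges through S).
So -20·h + 226 = 2·183 = 366 ⇒ h = -7.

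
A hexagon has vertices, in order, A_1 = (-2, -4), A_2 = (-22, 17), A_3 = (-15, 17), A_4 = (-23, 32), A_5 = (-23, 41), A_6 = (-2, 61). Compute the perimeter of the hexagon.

156

|A_1A_2| = √((-20)² + (21)²) = √841 = 29
|A_2A_3| = √((7)² + (0)²) = √49 = 7
|A_3A_4| = √((-8)² + (15)²) = √289 = 17
|A_4A_5| = √((0)² + (9)²) = √81 = 9
|A_5A_6| = √((21)² + (20)²) = √841 = 29
|A_6A_1| = √((0)² + (-65)²) = √4225 = 65
Perimeter = 29 + 7 + 17 + 9 + 29 + 65 = 156.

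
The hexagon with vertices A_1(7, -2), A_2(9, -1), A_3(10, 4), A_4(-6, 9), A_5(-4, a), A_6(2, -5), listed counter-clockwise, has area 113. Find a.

4

The doubled signed area Σ (x_i y_{i+1} − x_{i+1} y_i) is linear in a.
With a=0 it equals 258; the coefficient of a is -8 (from the two edges through A_5).
So -8·a + 258 = 2·113 = 226 ⇒ a = 4.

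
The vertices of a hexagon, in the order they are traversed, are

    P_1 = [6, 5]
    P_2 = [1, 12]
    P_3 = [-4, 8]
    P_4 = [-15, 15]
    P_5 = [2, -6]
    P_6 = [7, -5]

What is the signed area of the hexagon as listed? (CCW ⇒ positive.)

Apply Gauss's area formula: 2A = Σ (x_i·y_{i+1} − x_{i+1}·y_i), indices taken mod 6.
P_1→P_2: (6)(12) − (1)(5) = 67
P_2→P_3: (1)(8) − (-4)(12) = 56
P_3→P_4: (-4)(15) − (-15)(8) = 60
P_4→P_5: (-15)(-6) − (2)(15) = 60
P_5→P_6: (2)(-5) − (7)(-6) = 32
P_6→P_1: (7)(5) − (6)(-5) = 65
Σ = 340
Signed area = Σ/2 = 170 (positive ⇒ counter-clockwise traversal).

170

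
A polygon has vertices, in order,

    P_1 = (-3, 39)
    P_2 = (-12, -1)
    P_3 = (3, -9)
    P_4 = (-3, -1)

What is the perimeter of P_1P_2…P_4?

|P_1P_2| = √((-9)² + (-40)²) = √1681 = 41
|P_2P_3| = √((15)² + (-8)²) = √289 = 17
|P_3P_4| = √((-6)² + (8)²) = √100 = 10
|P_4P_1| = √((0)² + (40)²) = √1600 = 40
Perimeter = 41 + 17 + 10 + 40 = 108.

108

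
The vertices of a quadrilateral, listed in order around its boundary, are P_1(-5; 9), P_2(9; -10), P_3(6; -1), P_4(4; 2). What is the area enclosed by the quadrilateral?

41

Σ = (-31) + (51) + (16) + (46) = 82
Area = |Σ|/2 = 41.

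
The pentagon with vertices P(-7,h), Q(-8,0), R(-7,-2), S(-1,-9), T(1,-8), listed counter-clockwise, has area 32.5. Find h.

3

Write out the shoelace sum; only the two edges meeting at P involve h:
2·Area = [(1·h − (-7)·(-8)) + ((-7)·0 − (-8)·h)] + 94
       = 9·h + 38 = 65
⇒ h = 3.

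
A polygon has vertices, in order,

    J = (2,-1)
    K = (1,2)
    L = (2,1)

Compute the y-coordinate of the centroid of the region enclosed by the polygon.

Apply the shoelace (surveyor's) formula. First the cross-terms c_i = x_i·y_{i+1} − x_{i+1}·y_i:
  5, -3, -4  ⇒  2A = -2, A = -1.
Then Σ (y_i + y_{i+1})·c_i = -4, so ȳ = -4 / (6·(-1)) = 2/3.

2/3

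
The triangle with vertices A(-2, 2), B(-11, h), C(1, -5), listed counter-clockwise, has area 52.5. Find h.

Write out the shoelace sum; only the two edges meeting at B involve h:
2·Area = [((-2)·h − (-11)·2) + ((-11)·(-5) − 1·h)] + -8
       = -3·h + 69 = 105
⇒ h = -12.

-12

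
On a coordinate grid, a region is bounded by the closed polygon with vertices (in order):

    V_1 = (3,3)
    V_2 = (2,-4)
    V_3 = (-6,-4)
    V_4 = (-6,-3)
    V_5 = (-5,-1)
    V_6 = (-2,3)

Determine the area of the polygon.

48.5

Apply the shoelace formula: 2A = Σ (x_i·y_{i+1} − x_{i+1}·y_i), indices taken mod 6.
Σ = (-18) + (-32) + (-6) + (-9) + (-17) + (-15) = -97
Area = |Σ|/2 = 48.5.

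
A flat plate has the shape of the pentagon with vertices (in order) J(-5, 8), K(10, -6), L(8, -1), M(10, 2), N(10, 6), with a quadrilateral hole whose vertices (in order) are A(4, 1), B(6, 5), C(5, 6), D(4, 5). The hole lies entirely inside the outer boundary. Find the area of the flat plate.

Outer boundary:
Apply the shoelace formula: 2A = Σ (x_i·y_{i+1} − x_{i+1}·y_i), indices taken mod 5.
Cross-terms: -50, 38, 26, 40, 110  ⇒  Σ = 164
Area = |Σ|/2 = 82.
Hole:
A→B: (4)(5) − (6)(1) = 14
B→C: (6)(6) − (5)(5) = 11
C→D: (5)(5) − (4)(6) = 1
D→A: (4)(1) − (4)(5) = -16
Σ = 10
Area = |Σ|/2 = 5.
Net area = 82 − 5 = 77.

77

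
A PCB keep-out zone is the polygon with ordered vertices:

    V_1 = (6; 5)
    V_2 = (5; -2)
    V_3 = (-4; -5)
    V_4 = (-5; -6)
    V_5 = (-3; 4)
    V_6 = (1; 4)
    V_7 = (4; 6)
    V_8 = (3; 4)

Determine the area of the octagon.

Apply the shoelace (surveyor's) formula: 2A = Σ (x_i·y_{i+1} − x_{i+1}·y_i), indices taken mod 8.
Σ = (-37) + (-33) + (-1) + (-38) + (-16) + (-10) + (-2) + (-9) = -146
Area = |Σ|/2 = 73.

73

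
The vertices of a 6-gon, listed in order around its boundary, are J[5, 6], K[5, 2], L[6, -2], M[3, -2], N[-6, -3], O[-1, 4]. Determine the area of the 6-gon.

61

Apply the shoelace formula: 2A = Σ (x_i·y_{i+1} − x_{i+1}·y_i), indices taken mod 6.
Σ = (-20) + (-22) + (-6) + (-21) + (-27) + (-26) = -122
Area = |Σ|/2 = 61.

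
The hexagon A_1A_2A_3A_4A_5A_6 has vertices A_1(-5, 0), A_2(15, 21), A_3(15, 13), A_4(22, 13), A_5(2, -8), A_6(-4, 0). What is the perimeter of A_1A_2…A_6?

84

|A_1A_2| = √((20)² + (21)²) = √841 = 29
|A_2A_3| = √((0)² + (-8)²) = √64 = 8
|A_3A_4| = √((7)² + (0)²) = √49 = 7
|A_4A_5| = √((-20)² + (-21)²) = √841 = 29
|A_5A_6| = √((-6)² + (8)²) = √100 = 10
|A_6A_1| = √((-1)² + (0)²) = √1 = 1
Perimeter = 29 + 8 + 7 + 29 + 10 + 1 = 84.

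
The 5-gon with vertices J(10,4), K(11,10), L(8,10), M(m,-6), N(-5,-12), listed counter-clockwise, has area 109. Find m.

-5

Write out the shoelace sum; only the two edges meeting at M involve m:
2·Area = [(8·(-6) − m·10) + (m·(-12) − (-5)·(-6))] + 186
       = -22·m + 108 = 218
⇒ m = -5.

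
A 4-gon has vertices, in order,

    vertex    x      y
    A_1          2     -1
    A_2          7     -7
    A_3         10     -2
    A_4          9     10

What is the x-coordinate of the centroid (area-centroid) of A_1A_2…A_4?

Apply the shoelace (surveyor's) formula. First the cross-terms c_i = x_i·y_{i+1} − x_{i+1}·y_i:
  -7, 56, 118, -29  ⇒  2A = 138, A = 69.
Then Σ (x_i + x_{i+1})·c_i = 2812, so x̄ = 2812 / (6·69) = 1406/207.

1406/207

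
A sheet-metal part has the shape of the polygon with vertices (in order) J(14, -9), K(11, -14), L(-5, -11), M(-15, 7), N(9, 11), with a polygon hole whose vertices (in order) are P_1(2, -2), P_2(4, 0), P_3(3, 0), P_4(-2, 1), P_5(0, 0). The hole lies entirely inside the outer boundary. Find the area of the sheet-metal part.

Outer boundary:
J→K: (14)(-14) − (11)(-9) = -97
K→L: (11)(-11) − (-5)(-14) = -191
L→M: (-5)(7) − (-15)(-11) = -200
M→N: (-15)(11) − (9)(7) = -228
N→J: (9)(-9) − (14)(11) = -235
Σ = -951
Area = |Σ|/2 = 475.5.
Hole:
Apply the shoelace (surveyor's) formula: 2A = Σ (x_i·y_{i+1} − x_{i+1}·y_i), indices taken mod 5.
Cross-terms: 8, 0, 3, 0, 0  ⇒  Σ = 11
Area = |Σ|/2 = 5.5.
Net area = 475.5 − 5.5 = 470.

470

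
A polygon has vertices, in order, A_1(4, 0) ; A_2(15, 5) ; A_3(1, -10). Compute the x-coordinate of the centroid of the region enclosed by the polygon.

20/3

Apply the surveyor's formula. First the cross-terms c_i = x_i·y_{i+1} − x_{i+1}·y_i:
  20, -155, 40  ⇒  2A = -95, A = -47.5.
Then Σ (x_i + x_{i+1})·c_i = -1900, so x̄ = -1900 / (6·(-47.5)) = 20/3.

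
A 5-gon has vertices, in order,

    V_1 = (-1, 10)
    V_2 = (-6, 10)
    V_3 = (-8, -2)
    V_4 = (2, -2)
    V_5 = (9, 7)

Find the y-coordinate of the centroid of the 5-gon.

385/97

Apply Gauss's area formula. First the cross-terms c_i = x_i·y_{i+1} − x_{i+1}·y_i:
  50, 92, 20, 32, 97  ⇒  2A = 291, A = 145.5.
Then Σ (y_i + y_{i+1})·c_i = 3465, so ȳ = 3465 / (6·145.5) = 385/97.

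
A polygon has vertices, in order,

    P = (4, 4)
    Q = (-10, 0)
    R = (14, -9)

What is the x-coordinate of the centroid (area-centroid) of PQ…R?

Apply Gauss's area formula. First the cross-terms c_i = x_i·y_{i+1} − x_{i+1}·y_i:
  40, 90, 92  ⇒  2A = 222, A = 111.
Then Σ (x_i + x_{i+1})·c_i = 1776, so x̄ = 1776 / (6·111) = 8/3.

8/3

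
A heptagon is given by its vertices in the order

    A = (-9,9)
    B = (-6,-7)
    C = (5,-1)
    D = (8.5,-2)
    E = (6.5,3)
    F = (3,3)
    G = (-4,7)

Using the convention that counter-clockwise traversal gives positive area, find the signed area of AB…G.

A→B: (-9)(-7) − (-6)(9) = 117
B→C: (-6)(-1) − (5)(-7) = 41
C→D: (5)(-2) − (8.5)(-1) = -1.5
D→E: (8.5)(3) − (6.5)(-2) = 38.5
E→F: (6.5)(3) − (3)(3) = 10.5
F→G: (3)(7) − (-4)(3) = 33
G→A: (-4)(9) − (-9)(7) = 27
Σ = 265.5
Signed area = Σ/2 = 132.75 (positive ⇒ counter-clockwise traversal).

132.75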